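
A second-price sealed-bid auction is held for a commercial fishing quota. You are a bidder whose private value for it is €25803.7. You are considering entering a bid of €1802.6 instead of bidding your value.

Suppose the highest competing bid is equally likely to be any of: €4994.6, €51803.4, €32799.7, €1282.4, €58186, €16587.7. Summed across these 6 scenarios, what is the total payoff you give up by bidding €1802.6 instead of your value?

The deviation costs you only when the competing bid falls strictly between €1802.6 and €25803.7; elsewhere both bids give the same outcome.
€4994.6: truthful payoff €20809.1, deviation payoff €0 → loss €20809.1.
€51803.4: outcomes coincide → loss €0.
€32799.7: outcomes coincide → loss €0.
€1282.4: outcomes coincide → loss €0.
€58186: outcomes coincide → loss €0.
€16587.7: truthful payoff €9216, deviation payoff €0 → loss €9216.
Total loss = €20809.1 + €9216 = €30025.1.

€30025.1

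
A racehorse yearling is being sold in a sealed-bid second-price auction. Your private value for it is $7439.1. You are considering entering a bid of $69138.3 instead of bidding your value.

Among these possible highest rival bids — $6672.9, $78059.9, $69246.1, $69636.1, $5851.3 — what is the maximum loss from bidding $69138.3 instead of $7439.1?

$6672.9: same outcome either way → loss $0.
$78059.9: same outcome either way → loss $0.
$69246.1: same outcome either way → loss $0.
$69636.1: same outcome either way → loss $0.
$5851.3: same outcome either way → loss $0.
Maximum loss: $0.

$0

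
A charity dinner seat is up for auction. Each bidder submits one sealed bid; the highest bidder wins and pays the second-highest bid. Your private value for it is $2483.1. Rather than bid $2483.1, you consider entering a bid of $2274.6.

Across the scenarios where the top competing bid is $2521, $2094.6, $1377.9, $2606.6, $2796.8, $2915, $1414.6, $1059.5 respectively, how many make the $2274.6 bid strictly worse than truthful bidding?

0

The deviation hurts exactly when the highest competing bid lies strictly between $2274.6 and $2483.1 — underbidding then forfeits a profitable win.
$2521: above both → same outcome either way.
$2094.6: below both → same outcome either way.
$1377.9: below both → same outcome either way.
$2606.6: above both → same outcome either way.
$2796.8: above both → same outcome either way.
$2915: above both → same outcome either way.
$1414.6: below both → same outcome either way.
$1059.5: below both → same outcome either way.
Count: 0.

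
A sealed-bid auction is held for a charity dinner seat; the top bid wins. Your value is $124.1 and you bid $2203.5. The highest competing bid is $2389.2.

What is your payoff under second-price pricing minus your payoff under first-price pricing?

$0

Your bid $2203.5 is below $2389.2, so you lose under either rule.
Payoff is $0 in both cases; difference = $0.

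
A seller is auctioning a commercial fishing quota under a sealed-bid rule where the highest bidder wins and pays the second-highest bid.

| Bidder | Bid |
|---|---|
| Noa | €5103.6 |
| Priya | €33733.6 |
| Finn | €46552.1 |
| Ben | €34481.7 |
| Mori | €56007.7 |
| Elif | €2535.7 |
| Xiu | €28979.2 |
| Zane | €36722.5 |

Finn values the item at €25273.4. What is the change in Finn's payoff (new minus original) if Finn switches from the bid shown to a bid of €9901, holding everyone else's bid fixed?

The highest bid among the other bidders is €56007.7; Finn's bid doesn't change that.
Original bid €46552.1: Finn is not highest (top rival bid is €56007.7); payoff €0.
Alternative bid €9901: Finn is not highest (top rival bid is €56007.7); payoff €0.
Change in payoff = €0 − (€0) = €0.

€0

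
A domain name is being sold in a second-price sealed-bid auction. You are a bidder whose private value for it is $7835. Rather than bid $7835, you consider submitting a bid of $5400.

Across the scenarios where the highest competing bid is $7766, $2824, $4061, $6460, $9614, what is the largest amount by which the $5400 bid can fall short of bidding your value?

$7766: truthful gives $69, deviation gives $0 → loss $69.
$2824: same outcome either way → loss $0.
$4061: same outcome either way → loss $0.
$6460: truthful gives $1375, deviation gives $0 → loss $1375.
$9614: same outcome either way → loss $0.
Maximum loss: $1375.

$1375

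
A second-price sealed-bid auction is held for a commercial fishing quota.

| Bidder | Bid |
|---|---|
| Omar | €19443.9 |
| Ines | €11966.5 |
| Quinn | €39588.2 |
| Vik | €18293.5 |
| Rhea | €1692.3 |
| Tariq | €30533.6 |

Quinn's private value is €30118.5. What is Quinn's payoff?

Highest bid: Quinn at €39588.2, so Quinn wins.
Second-highest bid: Tariq at €30533.6 — that is the price the winner pays.
Quinn's payoff = value − price = €30118.5 − €30533.6 = −€415.1.

−€415.1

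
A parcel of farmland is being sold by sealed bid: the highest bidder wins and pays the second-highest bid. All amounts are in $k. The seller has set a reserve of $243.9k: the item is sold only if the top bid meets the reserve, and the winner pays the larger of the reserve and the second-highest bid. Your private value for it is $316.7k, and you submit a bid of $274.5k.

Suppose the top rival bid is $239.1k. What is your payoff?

$72.8k

Your bid $274.5k is the highest and exceeds the reserve.
Price = max(second-highest bid, reserve) = max($239.1k, $243.9k) = $243.9k.
Payoff = $316.7k − $243.9k = $72.8k.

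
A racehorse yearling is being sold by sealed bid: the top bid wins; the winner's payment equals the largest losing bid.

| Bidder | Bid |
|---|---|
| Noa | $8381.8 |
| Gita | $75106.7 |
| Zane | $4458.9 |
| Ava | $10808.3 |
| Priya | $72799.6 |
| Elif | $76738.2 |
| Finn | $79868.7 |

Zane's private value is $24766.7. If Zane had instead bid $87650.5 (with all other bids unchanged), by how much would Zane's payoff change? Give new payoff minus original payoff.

−$55102

The highest bid among the other bidders is $79868.7; Zane's bid doesn't change that.
Original bid $4458.9: Zane is not highest (top rival bid is $79868.7); payoff $0.
Alternative bid $87650.5: Zane is highest, pays the top rival bid $79868.7; payoff $24766.7 − $79868.7 = −$55102.
Change in payoff = −$55102 − ($0) = −$55102.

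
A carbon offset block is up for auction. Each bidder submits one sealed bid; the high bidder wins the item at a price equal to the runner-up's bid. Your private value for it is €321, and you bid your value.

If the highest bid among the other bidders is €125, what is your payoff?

€196

Your bid €321 exceeds the highest competing bid €125, so you win.
In a second-price auction the winner pays the second-highest bid, €125.
Payoff = value − price = €321 − €125 = €196.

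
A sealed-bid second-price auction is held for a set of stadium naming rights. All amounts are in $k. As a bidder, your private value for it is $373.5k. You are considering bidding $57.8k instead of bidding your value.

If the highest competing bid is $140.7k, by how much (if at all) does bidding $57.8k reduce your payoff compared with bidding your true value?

Bidding your value $373.5k: you win (since $373.5k > $140.7k) and pay $140.7k. Payoff $232.8k.
Bidding $57.8k: you lose. Payoff $0k.
The competing bid $140.7k lies between your shaded bid and your value, so underbidding forfeits an item you could have won at a profitable price.
Loss from deviating = $232.8k − ($0k) = $232.8k.
Because the price is fixed by the runner-up's bid, deviating from your value can only change a good outcome into a bad one — never the reverse.

$232.8k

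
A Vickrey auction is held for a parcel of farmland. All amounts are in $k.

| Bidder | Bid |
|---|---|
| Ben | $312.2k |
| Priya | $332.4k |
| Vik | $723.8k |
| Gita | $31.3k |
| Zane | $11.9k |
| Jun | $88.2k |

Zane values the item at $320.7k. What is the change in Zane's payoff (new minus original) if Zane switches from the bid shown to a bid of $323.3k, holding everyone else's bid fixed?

$0k

The highest bid among the other bidders is $723.8k; Zane's bid doesn't change that.
Original bid $11.9k: Zane is not highest (top rival bid is $723.8k); payoff $0k.
Alternative bid $323.3k: Zane is not highest (top rival bid is $723.8k); payoff $0k.
Change in payoff = $0k − ($0k) = $0k.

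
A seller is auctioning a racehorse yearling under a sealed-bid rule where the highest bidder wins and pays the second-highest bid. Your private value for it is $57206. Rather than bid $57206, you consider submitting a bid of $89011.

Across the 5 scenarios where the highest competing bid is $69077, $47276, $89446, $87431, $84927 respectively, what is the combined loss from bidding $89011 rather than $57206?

$69817

The deviation costs you only when the competing bid falls strictly between $57206 and $89011; elsewhere both bids give the same outcome.
$69077: truthful payoff $0, deviation payoff −$11871 → loss $11871.
$47276: outcomes coincide → loss $0.
$89446: outcomes coincide → loss $0.
$87431: truthful payoff $0, deviation payoff −$30225 → loss $30225.
$84927: truthful payoff $0, deviation payoff −$27721 → loss $27721.
Total loss = $11871 + $30225 + $27721 = $69817.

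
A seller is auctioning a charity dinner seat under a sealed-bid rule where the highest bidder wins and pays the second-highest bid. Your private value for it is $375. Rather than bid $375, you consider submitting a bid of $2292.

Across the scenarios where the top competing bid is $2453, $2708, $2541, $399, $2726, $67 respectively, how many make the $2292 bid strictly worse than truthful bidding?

1

The deviation hurts exactly when the highest competing bid lies strictly between $375 and $2292 — overbidding then wins at a price above your value.
$2453: above both → same outcome either way.
$2708: above both → same outcome either way.
$2541: above both → same outcome either way.
$399: inside the interval → strictly worse (loss $24).
$2726: above both → same outcome either way.
$67: below both → same outcome either way.
Count: 1.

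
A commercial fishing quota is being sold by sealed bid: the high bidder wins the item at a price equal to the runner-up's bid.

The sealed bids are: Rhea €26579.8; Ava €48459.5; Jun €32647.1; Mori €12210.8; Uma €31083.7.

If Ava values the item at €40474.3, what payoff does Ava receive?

€7827.2

Highest bid: Ava at €48459.5, so Ava wins.
Second-highest bid: Jun at €32647.1 — that is the price the winner pays.
Ava's payoff = value − price = €40474.3 − €32647.1 = €7827.2.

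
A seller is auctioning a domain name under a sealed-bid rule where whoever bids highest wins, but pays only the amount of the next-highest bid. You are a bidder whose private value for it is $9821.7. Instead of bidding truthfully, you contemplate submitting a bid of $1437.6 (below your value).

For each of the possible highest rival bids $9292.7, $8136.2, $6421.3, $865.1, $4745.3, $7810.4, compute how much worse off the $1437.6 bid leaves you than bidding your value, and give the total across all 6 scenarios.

$12702.6

The deviation costs you only when the competing bid falls strictly between $1437.6 and $9821.7; elsewhere both bids give the same outcome.
$9292.7: truthful payoff $529, deviation payoff $0 → loss $529.
$8136.2: truthful payoff $1685.5, deviation payoff $0 → loss $1685.5.
$6421.3: truthful payoff $3400.4, deviation payoff $0 → loss $3400.4.
$865.1: outcomes coincide → loss $0.
$4745.3: truthful payoff $5076.4, deviation payoff $0 → loss $5076.4.
$7810.4: truthful payoff $2011.3, deviation payoff $0 → loss $2011.3.
Total loss = $529 + $1685.5 + $3400.4 + $5076.4 + $2011.3 = $12702.6.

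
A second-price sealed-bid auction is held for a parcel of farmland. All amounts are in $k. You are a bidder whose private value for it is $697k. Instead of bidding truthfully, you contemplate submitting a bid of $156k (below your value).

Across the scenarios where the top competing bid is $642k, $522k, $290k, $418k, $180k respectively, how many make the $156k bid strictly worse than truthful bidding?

5

The deviation hurts exactly when the highest competing bid lies strictly between $156k and $697k — underbidding then forfeits a profitable win.
$642k: inside the interval → strictly worse (loss $55k).
$522k: inside the interval → strictly worse (loss $175k).
$290k: inside the interval → strictly worse (loss $407k).
$418k: inside the interval → strictly worse (loss $279k).
$180k: inside the interval → strictly worse (loss $517k).
Count: 5.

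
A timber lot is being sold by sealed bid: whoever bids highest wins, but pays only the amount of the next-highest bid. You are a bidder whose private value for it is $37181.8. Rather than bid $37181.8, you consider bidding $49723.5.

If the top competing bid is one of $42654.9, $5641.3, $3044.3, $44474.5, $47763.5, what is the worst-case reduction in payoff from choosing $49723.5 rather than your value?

$42654.9: truthful gives $0, deviation gives −$5473.1 → loss $5473.1.
$5641.3: same outcome either way → loss $0.
$3044.3: same outcome either way → loss $0.
$44474.5: truthful gives $0, deviation gives −$7292.7 → loss $7292.7.
$47763.5: truthful gives $0, deviation gives −$10581.7 → loss $10581.7.
Maximum loss: $10581.7.

$10581.7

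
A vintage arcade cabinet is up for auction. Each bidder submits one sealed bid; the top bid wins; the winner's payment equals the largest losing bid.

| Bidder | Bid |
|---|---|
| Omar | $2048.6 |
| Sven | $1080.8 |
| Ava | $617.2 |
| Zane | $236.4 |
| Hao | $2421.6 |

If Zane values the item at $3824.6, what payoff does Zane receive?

Highest bid: Hao at $2421.6, so Hao wins.
Second-highest bid: Omar at $2048.6 — that is the price the winner pays.
Zane did not win, so Zane pays nothing and receives nothing: payoff $0.

$0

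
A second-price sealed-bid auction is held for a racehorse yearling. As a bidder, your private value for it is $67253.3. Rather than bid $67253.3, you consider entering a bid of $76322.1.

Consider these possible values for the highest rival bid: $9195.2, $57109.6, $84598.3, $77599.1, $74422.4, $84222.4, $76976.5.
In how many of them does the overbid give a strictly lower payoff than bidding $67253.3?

The deviation hurts exactly when the highest competing bid lies strictly between $67253.3 and $76322.1 — overbidding then wins at a price above your value.
$9195.2: below both → same outcome either way.
$57109.6: below both → same outcome either way.
$84598.3: above both → same outcome either way.
$77599.1: above both → same outcome either way.
$74422.4: inside the interval → strictly worse (loss $7169.1).
$84222.4: above both → same outcome either way.
$76976.5: above both → same outcome either way.
Count: 1.

1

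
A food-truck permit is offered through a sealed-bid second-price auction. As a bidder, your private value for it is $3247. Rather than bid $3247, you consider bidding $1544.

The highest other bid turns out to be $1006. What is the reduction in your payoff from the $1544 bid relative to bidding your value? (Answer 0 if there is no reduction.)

$0

Bidding your value $3247: you win (since $3247 > $1006) and pay $1006. Payoff $2241.
Bidding $1544: you win and pay $1006. Payoff $3247 − $1006 = $2241.
Difference = $2241 − $2241 = $0; both bids lead to the same outcome because the competing bid is below both your value and your alternative bid.
Because the price is fixed by the runner-up's bid, deviating from your value can only change a good outcome into a bad one — never the reverse.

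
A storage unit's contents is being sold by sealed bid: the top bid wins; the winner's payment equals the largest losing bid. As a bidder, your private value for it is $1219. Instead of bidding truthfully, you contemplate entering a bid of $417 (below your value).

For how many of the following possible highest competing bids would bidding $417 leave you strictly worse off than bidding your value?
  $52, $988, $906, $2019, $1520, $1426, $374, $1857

2

The deviation hurts exactly when the highest competing bid lies strictly between $417 and $1219 — underbidding then forfeits a profitable win.
$52: below both → same outcome either way.
$988: inside the interval → strictly worse (loss $231).
$906: inside the interval → strictly worse (loss $313).
$2019: above both → same outcome either way.
$1520: above both → same outcome either way.
$1426: above both → same outcome either way.
$374: below both → same outcome either way.
$1857: above both → same outcome either way.
Count: 2.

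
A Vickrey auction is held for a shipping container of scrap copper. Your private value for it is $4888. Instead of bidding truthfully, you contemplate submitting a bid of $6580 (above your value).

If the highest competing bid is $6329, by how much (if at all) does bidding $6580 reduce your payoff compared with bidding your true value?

$1441

Bidding your value $4888: you lose (since $4888 < $6329). Payoff $0.
Bidding $6580: you win and pay $6329. Payoff $4888 − $6329 = −$1441.
The competing bid $6329 lies between your value and your inflated bid, so overbidding wins an item priced above your value.
Loss from deviating = $0 − (−$1441) = $1441.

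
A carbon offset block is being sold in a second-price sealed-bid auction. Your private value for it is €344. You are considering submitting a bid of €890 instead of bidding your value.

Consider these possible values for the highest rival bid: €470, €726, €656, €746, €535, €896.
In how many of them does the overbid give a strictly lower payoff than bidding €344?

5

The deviation hurts exactly when the highest competing bid lies strictly between €344 and €890 — overbidding then wins at a price above your value.
€470: inside the interval → strictly worse (loss €126).
€726: inside the interval → strictly worse (loss €382).
€656: inside the interval → strictly worse (loss €312).
€746: inside the interval → strictly worse (loss €402).
€535: inside the interval → strictly worse (loss €191).
€896: above both → same outcome either way.
Count: 5.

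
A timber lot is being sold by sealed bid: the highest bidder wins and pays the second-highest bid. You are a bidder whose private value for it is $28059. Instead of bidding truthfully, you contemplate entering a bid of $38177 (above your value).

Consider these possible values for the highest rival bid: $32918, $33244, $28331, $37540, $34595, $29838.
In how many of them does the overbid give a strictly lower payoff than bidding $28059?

6

The deviation hurts exactly when the highest competing bid lies strictly between $28059 and $38177 — overbidding then wins at a price above your value.
$32918: inside the interval → strictly worse (loss $4859).
$33244: inside the interval → strictly worse (loss $5185).
$28331: inside the interval → strictly worse (loss $272).
$37540: inside the interval → strictly worse (loss $9481).
$34595: inside the interval → strictly worse (loss $6536).
$29838: inside the interval → strictly worse (loss $1779).
Count: 6.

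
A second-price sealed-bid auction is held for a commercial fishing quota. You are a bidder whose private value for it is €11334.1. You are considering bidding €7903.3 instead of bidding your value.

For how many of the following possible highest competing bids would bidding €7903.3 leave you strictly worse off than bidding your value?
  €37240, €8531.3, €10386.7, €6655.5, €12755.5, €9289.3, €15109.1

The deviation hurts exactly when the highest competing bid lies strictly between €7903.3 and €11334.1 — underbidding then forfeits a profitable win.
€37240: above both → same outcome either way.
€8531.3: inside the interval → strictly worse (loss €2802.8).
€10386.7: inside the interval → strictly worse (loss €947.4).
€6655.5: below both → same outcome either way.
€12755.5: above both → same outcome either way.
€9289.3: inside the interval → strictly worse (loss €2044.8).
€15109.1: above both → same outcome either way.
Count: 3.

3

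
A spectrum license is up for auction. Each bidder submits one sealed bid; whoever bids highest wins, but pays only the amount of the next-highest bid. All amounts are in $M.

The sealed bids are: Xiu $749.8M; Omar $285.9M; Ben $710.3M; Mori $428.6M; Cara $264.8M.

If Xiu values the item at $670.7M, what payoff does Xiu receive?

Highest bid: Xiu at $749.8M, so Xiu wins.
Second-highest bid: Ben at $710.3M — that is the price the winner pays.
Xiu's payoff = value − price = $670.7M − $710.3M = −$39.6M.

−$39.6M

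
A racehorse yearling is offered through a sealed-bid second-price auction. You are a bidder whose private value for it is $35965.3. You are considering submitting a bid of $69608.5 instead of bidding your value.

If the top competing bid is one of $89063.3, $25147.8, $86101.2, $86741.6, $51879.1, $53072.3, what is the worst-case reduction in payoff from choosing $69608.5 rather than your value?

$17107

$89063.3: same outcome either way → loss $0.
$25147.8: same outcome either way → loss $0.
$86101.2: same outcome either way → loss $0.
$86741.6: same outcome either way → loss $0.
$51879.1: truthful gives $0, deviation gives −$15913.8 → loss $15913.8.
$53072.3: truthful gives $0, deviation gives −$17107 → loss $17107.
Maximum loss: $17107.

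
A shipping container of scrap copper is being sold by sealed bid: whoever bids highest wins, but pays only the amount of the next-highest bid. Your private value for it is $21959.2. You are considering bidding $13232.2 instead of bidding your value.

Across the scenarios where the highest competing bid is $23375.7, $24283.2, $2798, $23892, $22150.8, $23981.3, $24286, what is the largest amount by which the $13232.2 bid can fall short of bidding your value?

$23375.7: same outcome either way → loss $0.
$24283.2: same outcome either way → loss $0.
$2798: same outcome either way → loss $0.
$23892: same outcome either way → loss $0.
$22150.8: same outcome either way → loss $0.
$23981.3: same outcome either way → loss $0.
$24286: same outcome either way → loss $0.
Maximum loss: $0.

$0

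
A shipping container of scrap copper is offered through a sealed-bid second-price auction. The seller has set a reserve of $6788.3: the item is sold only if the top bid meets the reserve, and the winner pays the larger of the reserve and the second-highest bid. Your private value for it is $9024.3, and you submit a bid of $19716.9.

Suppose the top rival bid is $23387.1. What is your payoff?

$0

Your bid $19716.9 is below the highest competing bid $23387.1, so you lose. Payoff $0.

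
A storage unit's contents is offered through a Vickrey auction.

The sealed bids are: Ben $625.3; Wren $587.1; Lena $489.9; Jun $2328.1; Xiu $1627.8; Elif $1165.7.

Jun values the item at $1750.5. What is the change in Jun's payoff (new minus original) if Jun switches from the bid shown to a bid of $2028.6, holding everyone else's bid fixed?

The highest bid among the other bidders is $1627.8; Jun's bid doesn't change that.
Original bid $2328.1: Jun is highest, pays the top rival bid $1627.8; payoff $1750.5 − $1627.8 = $122.7.
Alternative bid $2028.6: Jun is highest, pays the top rival bid $1627.8; payoff $1750.5 − $1627.8 = $122.7.
Change in payoff = $122.7 − ($122.7) = $0.

$0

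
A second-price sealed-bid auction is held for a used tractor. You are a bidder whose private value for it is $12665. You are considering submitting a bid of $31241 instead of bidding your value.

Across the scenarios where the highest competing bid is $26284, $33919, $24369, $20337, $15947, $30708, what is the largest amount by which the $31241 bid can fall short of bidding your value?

$18043

$26284: truthful gives $0, deviation gives −$13619 → loss $13619.
$33919: same outcome either way → loss $0.
$24369: truthful gives $0, deviation gives −$11704 → loss $11704.
$20337: truthful gives $0, deviation gives −$7672 → loss $7672.
$15947: truthful gives $0, deviation gives −$3282 → loss $3282.
$30708: truthful gives $0, deviation gives −$18043 → loss $18043.
Maximum loss: $18043.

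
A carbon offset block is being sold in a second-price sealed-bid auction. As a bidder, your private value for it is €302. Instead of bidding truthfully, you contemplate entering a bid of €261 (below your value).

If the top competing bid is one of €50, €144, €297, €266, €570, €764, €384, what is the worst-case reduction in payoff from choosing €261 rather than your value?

€36

€50: same outcome either way → loss €0.
€144: same outcome either way → loss €0.
€297: truthful gives €5, deviation gives €0 → loss €5.
€266: truthful gives €36, deviation gives €0 → loss €36.
€570: same outcome either way → loss €0.
€764: same outcome either way → loss €0.
€384: same outcome either way → loss €0.
Maximum loss: €36.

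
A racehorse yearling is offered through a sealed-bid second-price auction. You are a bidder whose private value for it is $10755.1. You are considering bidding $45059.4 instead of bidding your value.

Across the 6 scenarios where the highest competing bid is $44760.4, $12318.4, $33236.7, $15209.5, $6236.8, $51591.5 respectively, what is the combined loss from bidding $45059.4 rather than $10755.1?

The deviation costs you only when the competing bid falls strictly between $10755.1 and $45059.4; elsewhere both bids give the same outcome.
$44760.4: truthful payoff $0, deviation payoff −$34005.3 → loss $34005.3.
$12318.4: truthful payoff $0, deviation payoff −$1563.3 → loss $1563.3.
$33236.7: truthful payoff $0, deviation payoff −$22481.6 → loss $22481.6.
$15209.5: truthful payoff $0, deviation payoff −$4454.4 → loss $4454.4.
$6236.8: outcomes coincide → loss $0.
$51591.5: outcomes coincide → loss $0.
Total loss = $34005.3 + $1563.3 + $22481.6 + $4454.4 = $62504.6.
Because the price is fixed by the runner-up's bid, deviating from your value can only change a good outcome into a bad one — never the reverse.

$62504.6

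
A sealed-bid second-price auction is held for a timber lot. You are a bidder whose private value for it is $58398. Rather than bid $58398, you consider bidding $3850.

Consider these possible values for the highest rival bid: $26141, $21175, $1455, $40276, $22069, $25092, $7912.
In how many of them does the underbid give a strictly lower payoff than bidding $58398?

The deviation hurts exactly when the highest competing bid lies strictly between $3850 and $58398 — underbidding then forfeits a profitable win.
$26141: inside the interval → strictly worse (loss $32257).
$21175: inside the interval → strictly worse (loss $37223).
$1455: below both → same outcome either way.
$40276: inside the interval → strictly worse (loss $18122).
$22069: inside the interval → strictly worse (loss $36329).
$25092: inside the interval → strictly worse (loss $33306).
$7912: inside the interval → strictly worse (loss $50486).
Count: 6.

6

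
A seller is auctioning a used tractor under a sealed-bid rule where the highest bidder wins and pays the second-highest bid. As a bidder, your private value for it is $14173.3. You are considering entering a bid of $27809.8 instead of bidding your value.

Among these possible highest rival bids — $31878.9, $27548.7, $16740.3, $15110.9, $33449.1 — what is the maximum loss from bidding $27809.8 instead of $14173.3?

$13375.4

$31878.9: same outcome either way → loss $0.
$27548.7: truthful gives $0, deviation gives −$13375.4 → loss $13375.4.
$16740.3: truthful gives $0, deviation gives −$2567 → loss $2567.
$15110.9: truthful gives $0, deviation gives −$937.6 → loss $937.6.
$33449.1: same outcome either way → loss $0.
Maximum loss: $13375.4.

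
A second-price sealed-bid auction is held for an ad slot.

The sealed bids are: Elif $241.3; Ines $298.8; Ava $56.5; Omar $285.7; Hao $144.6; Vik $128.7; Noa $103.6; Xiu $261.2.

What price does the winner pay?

$285.7

Highest bid: Ines at $298.8, so Ines wins.
Second-highest bid: Omar at $285.7 — that is the price the winner pays.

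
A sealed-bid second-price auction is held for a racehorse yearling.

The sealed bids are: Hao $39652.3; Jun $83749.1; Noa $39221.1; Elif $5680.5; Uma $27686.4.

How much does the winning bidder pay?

$39652.3

Highest bid: Jun at $83749.1, so Jun wins.
Second-highest bid: Hao at $39652.3 — that is the price the winner pays.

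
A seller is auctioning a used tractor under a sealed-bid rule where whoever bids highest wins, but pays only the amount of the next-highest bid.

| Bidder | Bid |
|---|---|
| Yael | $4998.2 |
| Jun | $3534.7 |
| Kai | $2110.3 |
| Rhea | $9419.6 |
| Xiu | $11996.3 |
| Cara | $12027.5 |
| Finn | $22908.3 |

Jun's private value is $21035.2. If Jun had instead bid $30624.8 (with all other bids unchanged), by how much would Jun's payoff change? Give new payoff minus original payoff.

−$1873.1

The highest bid among the other bidders is $22908.3; Jun's bid doesn't change that.
Original bid $3534.7: Jun is not highest (top rival bid is $22908.3); payoff $0.
Alternative bid $30624.8: Jun is highest, pays the top rival bid $22908.3; payoff $21035.2 − $22908.3 = −$1873.1.
Change in payoff = −$1873.1 − ($0) = −$1873.1.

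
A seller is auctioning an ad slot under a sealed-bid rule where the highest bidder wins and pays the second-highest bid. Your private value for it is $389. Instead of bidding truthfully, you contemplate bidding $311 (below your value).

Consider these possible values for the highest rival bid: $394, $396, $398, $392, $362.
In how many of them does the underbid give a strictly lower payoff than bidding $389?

1

The deviation hurts exactly when the highest competing bid lies strictly between $311 and $389 — underbidding then forfeits a profitable win.
$394: above both → same outcome either way.
$396: above both → same outcome either way.
$398: above both → same outcome either way.
$392: above both → same outcome either way.
$362: inside the interval → strictly worse (loss $27).
Count: 1.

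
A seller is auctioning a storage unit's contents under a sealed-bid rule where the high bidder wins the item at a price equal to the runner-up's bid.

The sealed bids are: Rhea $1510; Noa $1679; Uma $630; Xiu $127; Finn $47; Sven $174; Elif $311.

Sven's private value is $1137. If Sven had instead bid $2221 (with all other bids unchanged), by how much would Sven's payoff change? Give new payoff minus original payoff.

−$542

The highest bid among the other bidders is $1679; Sven's bid doesn't change that.
Original bid $174: Sven is not highest (top rival bid is $1679); payoff $0.
Alternative bid $2221: Sven is highest, pays the top rival bid $1679; payoff $1137 − $1679 = −$542.
Change in payoff = −$542 − ($0) = −$542.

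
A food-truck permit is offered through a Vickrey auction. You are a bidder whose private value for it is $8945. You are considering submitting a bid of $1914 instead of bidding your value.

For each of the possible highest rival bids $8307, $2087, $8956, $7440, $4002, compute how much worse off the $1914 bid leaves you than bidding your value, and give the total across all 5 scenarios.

The deviation costs you only when the competing bid falls strictly between $1914 and $8945; elsewhere both bids give the same outcome.
$8307: truthful payoff $638, deviation payoff $0 → loss $638.
$2087: truthful payoff $6858, deviation payoff $0 → loss $6858.
$8956: outcomes coincide → loss $0.
$7440: truthful payoff $1505, deviation payoff $0 → loss $1505.
$4002: truthful payoff $4943, deviation payoff $0 → loss $4943.
Total loss = $638 + $6858 + $1505 + $4943 = $13944.

$13944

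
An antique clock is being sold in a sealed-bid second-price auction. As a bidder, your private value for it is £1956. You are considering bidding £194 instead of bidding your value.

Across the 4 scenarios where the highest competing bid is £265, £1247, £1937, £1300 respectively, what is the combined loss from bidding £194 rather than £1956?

The deviation costs you only when the competing bid falls strictly between £194 and £1956; elsewhere both bids give the same outcome.
£265: truthful payoff £1691, deviation payoff £0 → loss £1691.
£1247: truthful payoff £709, deviation payoff £0 → loss £709.
£1937: truthful payoff £19, deviation payoff £0 → loss £19.
£1300: truthful payoff £656, deviation payoff £0 → loss £656.
Total loss = £1691 + £709 + £19 + £656 = £3075.

£3075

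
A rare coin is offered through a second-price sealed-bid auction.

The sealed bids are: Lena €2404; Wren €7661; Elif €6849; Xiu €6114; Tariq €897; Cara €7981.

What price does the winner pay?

Highest bid: Cara at €7981, so Cara wins.
Second-highest bid: Wren at €7661 — that is the price the winner pays.

€7661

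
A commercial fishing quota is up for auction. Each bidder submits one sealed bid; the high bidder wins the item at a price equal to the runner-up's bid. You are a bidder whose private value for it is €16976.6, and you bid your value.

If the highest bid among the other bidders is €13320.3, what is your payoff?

€3656.3

Your bid €16976.6 exceeds the highest competing bid €13320.3, so you win.
In a second-price auction the winner pays the second-highest bid, €13320.3.
Payoff = value − price = €16976.6 − €13320.3 = €3656.3.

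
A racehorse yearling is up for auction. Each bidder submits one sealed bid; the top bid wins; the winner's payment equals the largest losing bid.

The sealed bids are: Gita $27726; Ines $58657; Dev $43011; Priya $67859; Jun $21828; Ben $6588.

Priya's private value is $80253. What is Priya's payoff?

Highest bid: Priya at $67859, so Priya wins.
Second-highest bid: Ines at $58657 — that is the price the winner pays.
Priya's payoff = value − price = $80253 − $58657 = $21596.

$21596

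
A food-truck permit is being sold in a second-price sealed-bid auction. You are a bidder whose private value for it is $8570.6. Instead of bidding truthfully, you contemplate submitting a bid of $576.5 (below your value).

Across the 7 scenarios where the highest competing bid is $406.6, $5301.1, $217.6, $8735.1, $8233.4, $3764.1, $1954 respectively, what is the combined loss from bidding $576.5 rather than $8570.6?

$15029.8

The deviation costs you only when the competing bid falls strictly between $576.5 and $8570.6; elsewhere both bids give the same outcome.
$406.6: outcomes coincide → loss $0.
$5301.1: truthful payoff $3269.5, deviation payoff $0 → loss $3269.5.
$217.6: outcomes coincide → loss $0.
$8735.1: outcomes coincide → loss $0.
$8233.4: truthful payoff $337.2, deviation payoff $0 → loss $337.2.
$3764.1: truthful payoff $4806.5, deviation payoff $0 → loss $4806.5.
$1954: truthful payoff $6616.6, deviation payoff $0 → loss $6616.6.
Total loss = $3269.5 + $337.2 + $4806.5 + $6616.6 = $15029.8.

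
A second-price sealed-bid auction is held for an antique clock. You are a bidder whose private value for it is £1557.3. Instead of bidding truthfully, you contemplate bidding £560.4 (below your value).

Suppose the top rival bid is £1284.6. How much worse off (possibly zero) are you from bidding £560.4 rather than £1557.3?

Bidding your value £1557.3: you win (since £1557.3 > £1284.6) and pay £1284.6. Payoff £272.7.
Bidding £560.4: you lose. Payoff £0.
The competing bid £1284.6 lies between your shaded bid and your value, so underbidding forfeits an item you could have won at a profitable price.
Loss from deviating = £272.7 − (£0) = £272.7.

£272.7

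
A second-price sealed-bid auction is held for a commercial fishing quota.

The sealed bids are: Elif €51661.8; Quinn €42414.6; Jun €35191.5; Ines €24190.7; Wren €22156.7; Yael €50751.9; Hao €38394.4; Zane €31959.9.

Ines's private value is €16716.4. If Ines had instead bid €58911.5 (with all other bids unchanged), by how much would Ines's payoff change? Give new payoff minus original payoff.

−€34945.4

The highest bid among the other bidders is €51661.8; Ines's bid doesn't change that.
Original bid €24190.7: Ines is not highest (top rival bid is €51661.8); payoff €0.
Alternative bid €58911.5: Ines is highest, pays the top rival bid €51661.8; payoff €16716.4 − €51661.8 = −€34945.4.
Change in payoff = −€34945.4 − (€0) = −€34945.4.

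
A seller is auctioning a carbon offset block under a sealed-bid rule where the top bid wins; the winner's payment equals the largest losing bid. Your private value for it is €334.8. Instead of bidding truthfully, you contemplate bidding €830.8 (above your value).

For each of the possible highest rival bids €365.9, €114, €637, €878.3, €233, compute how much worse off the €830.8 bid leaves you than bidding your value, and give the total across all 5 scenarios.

The deviation costs you only when the competing bid falls strictly between €334.8 and €830.8; elsewhere both bids give the same outcome.
€365.9: truthful payoff €0, deviation payoff −€31.1 → loss €31.1.
€114: outcomes coincide → loss €0.
€637: truthful payoff €0, deviation payoff −€302.2 → loss €302.2.
€878.3: outcomes coincide → loss €0.
€233: outcomes coincide → loss €0.
Total loss = €31.1 + €302.2 = €333.3.

€333.3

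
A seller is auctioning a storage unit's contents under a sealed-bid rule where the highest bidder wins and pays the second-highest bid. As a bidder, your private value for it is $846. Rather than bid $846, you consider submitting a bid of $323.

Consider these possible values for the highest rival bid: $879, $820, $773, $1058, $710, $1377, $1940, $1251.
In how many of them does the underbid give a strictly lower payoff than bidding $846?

3

The deviation hurts exactly when the highest competing bid lies strictly between $323 and $846 — underbidding then forfeits a profitable win.
$879: above both → same outcome either way.
$820: inside the interval → strictly worse (loss $26).
$773: inside the interval → strictly worse (loss $73).
$1058: above both → same outcome either way.
$710: inside the interval → strictly worse (loss $136).
$1377: above both → same outcome either way.
$1940: above both → same outcome either way.
$1251: above both → same outcome either way.
Count: 3.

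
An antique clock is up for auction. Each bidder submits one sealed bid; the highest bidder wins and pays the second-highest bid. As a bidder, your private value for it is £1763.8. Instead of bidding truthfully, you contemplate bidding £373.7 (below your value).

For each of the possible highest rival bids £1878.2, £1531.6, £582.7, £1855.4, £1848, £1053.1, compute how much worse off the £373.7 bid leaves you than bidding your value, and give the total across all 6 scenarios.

£2124

The deviation costs you only when the competing bid falls strictly between £373.7 and £1763.8; elsewhere both bids give the same outcome.
£1878.2: outcomes coincide → loss £0.
£1531.6: truthful payoff £232.2, deviation payoff £0 → loss £232.2.
£582.7: truthful payoff £1181.1, deviation payoff £0 → loss £1181.1.
£1855.4: outcomes coincide → loss £0.
£1848: outcomes coincide → loss £0.
£1053.1: truthful payoff £710.7, deviation payoff £0 → loss £710.7.
Total loss = £232.2 + £1181.1 + £710.7 = £2124.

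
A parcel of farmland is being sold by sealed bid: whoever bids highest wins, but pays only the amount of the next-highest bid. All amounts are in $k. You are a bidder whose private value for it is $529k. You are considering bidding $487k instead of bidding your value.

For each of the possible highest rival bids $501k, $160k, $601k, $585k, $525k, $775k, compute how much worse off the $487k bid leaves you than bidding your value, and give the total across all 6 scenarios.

The deviation costs you only when the competing bid falls strictly between $487k and $529k; elsewhere both bids give the same outcome.
$501k: truthful payoff $28k, deviation payoff $0k → loss $28k.
$160k: outcomes coincide → loss $0k.
$601k: outcomes coincide → loss $0k.
$585k: outcomes coincide → loss $0k.
$525k: truthful payoff $4k, deviation payoff $0k → loss $4k.
$775k: outcomes coincide → loss $0k.
Total loss = $28k + $4k = $32k.

$32k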